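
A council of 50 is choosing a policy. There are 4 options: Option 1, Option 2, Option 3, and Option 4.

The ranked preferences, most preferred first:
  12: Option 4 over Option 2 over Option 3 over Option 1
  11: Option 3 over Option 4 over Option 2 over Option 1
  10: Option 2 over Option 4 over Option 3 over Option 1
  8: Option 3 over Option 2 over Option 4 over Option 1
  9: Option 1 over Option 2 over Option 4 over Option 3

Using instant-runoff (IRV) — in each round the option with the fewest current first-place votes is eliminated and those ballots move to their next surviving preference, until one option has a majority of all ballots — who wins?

Round 1: Option 1 9, Option 2 10, Option 3 19, Option 4 12. Option 1 eliminated.
Round 2: Option 2 19, Option 3 19, Option 4 12. Option 4 eliminated.
Round 3: Option 2 31, Option 3 19. Option 2 has a majority (≥26).

Option 2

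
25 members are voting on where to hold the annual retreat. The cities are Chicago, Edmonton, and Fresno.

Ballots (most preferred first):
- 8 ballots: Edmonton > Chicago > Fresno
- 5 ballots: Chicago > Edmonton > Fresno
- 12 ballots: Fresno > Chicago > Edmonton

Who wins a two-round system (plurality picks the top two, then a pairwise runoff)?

Round 1 first-place votes: Chicago 5, Edmonton 8, Fresno 12. Fresno and Edmonton advance.
Runoff: Fresno is ranked above Edmonton on 12 ballots, Edmonton above Fresno on 13.

Edmonton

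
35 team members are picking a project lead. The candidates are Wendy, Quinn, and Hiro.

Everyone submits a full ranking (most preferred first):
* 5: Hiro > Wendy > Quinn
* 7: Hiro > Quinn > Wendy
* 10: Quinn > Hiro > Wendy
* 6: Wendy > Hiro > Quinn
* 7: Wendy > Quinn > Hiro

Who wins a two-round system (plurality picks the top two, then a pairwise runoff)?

Round 1 first-place votes: Wendy 13, Quinn 10, Hiro 12. Wendy and Hiro advance.
Runoff: Wendy is ranked above Hiro on 13 ballots, Hiro above Wendy on 22.

Hiro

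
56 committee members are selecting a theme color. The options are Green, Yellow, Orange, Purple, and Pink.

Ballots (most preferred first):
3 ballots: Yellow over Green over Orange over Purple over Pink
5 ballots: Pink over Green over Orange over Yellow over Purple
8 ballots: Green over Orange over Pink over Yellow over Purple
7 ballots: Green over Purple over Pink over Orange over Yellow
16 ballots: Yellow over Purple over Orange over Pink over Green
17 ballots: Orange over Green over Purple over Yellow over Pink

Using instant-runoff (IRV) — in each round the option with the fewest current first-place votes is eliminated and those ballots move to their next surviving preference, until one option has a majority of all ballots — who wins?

Green

Round 1: Green 15, Yellow 19, Orange 17, Purple 0, Pink 5. Purple eliminated.
Round 2: Green 15, Yellow 19, Orange 17, Pink 5. Pink eliminated.
Round 3: Green 20, Yellow 19, Orange 17. Orange eliminated.
Round 4: Green 37, Yellow 19. Green has a majority (≥29).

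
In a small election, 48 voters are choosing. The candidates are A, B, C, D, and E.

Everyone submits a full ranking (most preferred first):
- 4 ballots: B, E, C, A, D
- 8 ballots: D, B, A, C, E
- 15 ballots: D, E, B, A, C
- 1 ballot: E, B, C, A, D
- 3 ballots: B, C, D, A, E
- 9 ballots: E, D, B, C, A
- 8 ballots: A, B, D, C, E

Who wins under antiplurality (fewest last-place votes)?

Last-place votes: A 9, B 0, C 15, D 5, E 19.

B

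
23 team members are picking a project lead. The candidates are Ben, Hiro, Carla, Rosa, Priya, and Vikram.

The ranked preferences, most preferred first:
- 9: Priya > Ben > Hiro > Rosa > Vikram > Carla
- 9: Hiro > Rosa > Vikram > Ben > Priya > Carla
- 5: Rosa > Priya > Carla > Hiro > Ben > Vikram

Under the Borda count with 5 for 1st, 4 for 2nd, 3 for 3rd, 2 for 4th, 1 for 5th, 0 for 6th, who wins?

Hiro

Ben: 9×4 + 9×2 + 5×1 = 59
Hiro: 9×3 + 9×5 + 5×2 = 82
Carla: 9×0 + 9×0 + 5×3 = 15
Rosa: 9×2 + 9×4 + 5×5 = 79
Priya: 9×5 + 9×1 + 5×4 = 74
Vikram: 9×1 + 9×3 + 5×0 = 36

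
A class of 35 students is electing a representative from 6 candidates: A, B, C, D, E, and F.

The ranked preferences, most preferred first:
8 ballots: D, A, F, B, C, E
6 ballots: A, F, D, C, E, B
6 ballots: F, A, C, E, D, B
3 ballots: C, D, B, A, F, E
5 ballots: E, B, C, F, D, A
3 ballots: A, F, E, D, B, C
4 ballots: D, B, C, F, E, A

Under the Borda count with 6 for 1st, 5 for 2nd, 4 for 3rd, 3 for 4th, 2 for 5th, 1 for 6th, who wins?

A: 8×5 + 6×6 + 6×5 + 3×3 + 5×1 + 3×6 + 4×1 = 142
B: 8×3 + 6×1 + 6×1 + 3×4 + 5×5 + 3×2 + 4×5 = 99
C: 8×2 + 6×3 + 6×4 + 3×6 + 5×4 + 3×1 + 4×4 = 115
D: 8×6 + 6×4 + 6×2 + 3×5 + 5×2 + 3×3 + 4×6 = 142
E: 8×1 + 6×2 + 6×3 + 3×1 + 5×6 + 3×4 + 4×2 = 91
F: 8×4 + 6×5 + 6×6 + 3×2 + 5×3 + 3×5 + 4×3 = 146

F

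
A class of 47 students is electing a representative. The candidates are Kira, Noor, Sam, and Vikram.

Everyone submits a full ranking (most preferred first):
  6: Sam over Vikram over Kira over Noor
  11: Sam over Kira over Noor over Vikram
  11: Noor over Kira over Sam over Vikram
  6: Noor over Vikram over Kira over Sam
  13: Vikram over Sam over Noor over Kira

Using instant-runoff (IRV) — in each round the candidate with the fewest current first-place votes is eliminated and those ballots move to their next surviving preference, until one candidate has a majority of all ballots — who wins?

Sam

Round 1: Kira 0, Noor 17, Sam 17, Vikram 13. Kira eliminated.
Round 2: Noor 17, Sam 17, Vikram 13. Vikram eliminated.
Round 3: Noor 17, Sam 30. Sam has a majority (≥24).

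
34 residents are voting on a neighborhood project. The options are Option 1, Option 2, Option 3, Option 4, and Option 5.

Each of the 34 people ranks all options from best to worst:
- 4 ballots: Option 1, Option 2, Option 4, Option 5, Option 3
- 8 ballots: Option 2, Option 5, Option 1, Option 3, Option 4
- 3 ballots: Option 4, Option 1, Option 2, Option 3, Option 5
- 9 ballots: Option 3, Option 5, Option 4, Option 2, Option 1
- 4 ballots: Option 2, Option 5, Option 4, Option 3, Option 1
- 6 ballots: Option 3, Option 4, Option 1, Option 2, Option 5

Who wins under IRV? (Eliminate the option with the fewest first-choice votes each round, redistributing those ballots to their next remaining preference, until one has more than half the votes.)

Option 2

Round 1: Option 1 4, Option 2 12, Option 3 15, Option 4 3, Option 5 0. Option 5 eliminated.
Round 2: Option 1 4, Option 2 12, Option 3 15, Option 4 3. Option 4 eliminated.
Round 3: Option 1 7, Option 2 12, Option 3 15. Option 1 eliminated.
Round 4: Option 2 19, Option 3 15. Option 2 has a majority (≥18).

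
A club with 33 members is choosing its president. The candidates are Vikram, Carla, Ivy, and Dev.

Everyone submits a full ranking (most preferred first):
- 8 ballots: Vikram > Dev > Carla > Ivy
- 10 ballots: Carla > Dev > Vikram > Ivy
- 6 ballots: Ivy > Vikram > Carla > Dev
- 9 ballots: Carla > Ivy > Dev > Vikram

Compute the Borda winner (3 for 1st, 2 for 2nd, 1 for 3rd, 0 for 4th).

Vikram: 8×3 + 10×1 + 6×2 + 9×0 = 46
Carla: 8×1 + 10×3 + 6×1 + 9×3 = 71
Ivy: 8×0 + 10×0 + 6×3 + 9×2 = 36
Dev: 8×2 + 10×2 + 6×0 + 9×1 = 45

Carla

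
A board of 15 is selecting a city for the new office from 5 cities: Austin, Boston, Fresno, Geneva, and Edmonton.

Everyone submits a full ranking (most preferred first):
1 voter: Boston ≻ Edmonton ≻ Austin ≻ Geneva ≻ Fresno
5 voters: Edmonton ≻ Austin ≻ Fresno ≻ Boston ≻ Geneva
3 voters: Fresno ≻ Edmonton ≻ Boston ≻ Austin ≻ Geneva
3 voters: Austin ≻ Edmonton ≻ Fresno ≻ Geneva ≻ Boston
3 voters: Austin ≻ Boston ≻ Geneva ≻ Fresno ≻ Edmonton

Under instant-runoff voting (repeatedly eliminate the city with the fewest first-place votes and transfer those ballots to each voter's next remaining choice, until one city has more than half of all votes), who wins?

Round 1: Austin 6, Boston 1, Fresno 3, Geneva 0, Edmonton 5. Geneva eliminated.
Round 2: Austin 6, Boston 1, Fresno 3, Edmonton 5. Boston eliminated.
Round 3: Austin 6, Fresno 3, Edmonton 6. Fresno eliminated.
Round 4: Austin 6, Edmonton 9. Edmonton has a majority (≥8).

Edmonton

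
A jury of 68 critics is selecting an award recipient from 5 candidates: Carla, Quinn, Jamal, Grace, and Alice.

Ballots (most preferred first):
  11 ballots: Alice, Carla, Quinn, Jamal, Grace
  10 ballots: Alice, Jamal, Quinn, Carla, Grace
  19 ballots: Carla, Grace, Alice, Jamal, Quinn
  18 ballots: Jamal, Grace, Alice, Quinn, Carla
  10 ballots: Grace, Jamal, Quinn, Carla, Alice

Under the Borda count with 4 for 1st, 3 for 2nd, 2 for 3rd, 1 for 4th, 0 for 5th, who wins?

Carla: 11×3 + 10×1 + 19×4 + 18×0 + 10×1 = 129
Quinn: 11×2 + 10×2 + 19×0 + 18×1 + 10×2 = 80
Jamal: 11×1 + 10×3 + 19×1 + 18×4 + 10×3 = 162
Grace: 11×0 + 10×0 + 19×3 + 18×3 + 10×4 = 151
Alice: 11×4 + 10×4 + 19×2 + 18×2 + 10×0 = 158

Jamal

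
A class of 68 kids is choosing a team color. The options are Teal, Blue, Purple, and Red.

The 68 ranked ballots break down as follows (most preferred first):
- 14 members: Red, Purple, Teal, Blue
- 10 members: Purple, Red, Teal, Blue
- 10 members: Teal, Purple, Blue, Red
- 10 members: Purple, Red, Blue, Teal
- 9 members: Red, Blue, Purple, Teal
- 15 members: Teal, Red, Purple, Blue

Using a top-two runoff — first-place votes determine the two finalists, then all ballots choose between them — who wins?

Red

Round 1 first-place votes: Teal 25, Blue 0, Purple 20, Red 23. Teal and Red advance.
Runoff: Teal is ranked above Red on 25 ballots, Red above Teal on 43.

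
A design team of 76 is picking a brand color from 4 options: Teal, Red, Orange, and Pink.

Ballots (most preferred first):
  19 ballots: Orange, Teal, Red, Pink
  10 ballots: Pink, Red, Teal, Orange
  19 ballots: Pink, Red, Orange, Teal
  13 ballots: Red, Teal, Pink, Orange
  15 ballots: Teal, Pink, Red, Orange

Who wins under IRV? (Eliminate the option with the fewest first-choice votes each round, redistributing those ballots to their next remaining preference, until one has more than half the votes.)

Teal

Round 1: Teal 15, Red 13, Orange 19, Pink 29. Red eliminated.
Round 2: Teal 28, Orange 19, Pink 29. Orange eliminated.
Round 3: Teal 47, Pink 29. Teal has a majority (≥39).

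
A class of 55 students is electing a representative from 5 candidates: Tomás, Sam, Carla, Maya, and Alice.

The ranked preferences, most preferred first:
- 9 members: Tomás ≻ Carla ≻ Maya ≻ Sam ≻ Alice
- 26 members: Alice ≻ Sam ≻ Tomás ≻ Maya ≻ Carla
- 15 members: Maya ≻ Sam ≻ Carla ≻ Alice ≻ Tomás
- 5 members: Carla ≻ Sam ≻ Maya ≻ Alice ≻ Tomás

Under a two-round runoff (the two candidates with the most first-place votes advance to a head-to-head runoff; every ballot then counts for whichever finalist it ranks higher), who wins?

Maya

Round 1 first-place votes: Tomás 9, Sam 0, Carla 5, Maya 15, Alice 26. Alice and Maya advance.
Runoff: Alice is ranked above Maya on 26 ballots, Maya above Alice on 29.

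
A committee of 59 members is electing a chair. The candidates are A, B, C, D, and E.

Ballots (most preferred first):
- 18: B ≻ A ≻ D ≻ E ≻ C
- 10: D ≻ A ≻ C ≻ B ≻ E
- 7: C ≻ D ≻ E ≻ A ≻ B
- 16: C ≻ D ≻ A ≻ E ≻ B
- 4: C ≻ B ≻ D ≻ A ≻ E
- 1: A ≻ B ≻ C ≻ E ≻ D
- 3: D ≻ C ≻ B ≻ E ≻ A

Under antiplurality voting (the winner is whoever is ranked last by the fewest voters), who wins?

Last-place votes: A 3, B 23, C 18, D 1, E 14.

D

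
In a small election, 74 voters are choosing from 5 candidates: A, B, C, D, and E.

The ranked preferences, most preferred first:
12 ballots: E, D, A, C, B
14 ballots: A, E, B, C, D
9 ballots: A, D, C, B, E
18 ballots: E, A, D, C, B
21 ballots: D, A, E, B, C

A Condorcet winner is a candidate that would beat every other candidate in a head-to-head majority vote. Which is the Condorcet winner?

A

A vs B: 74–0
A vs C: 74–0
A vs D: 41–33
A vs E: 44–30
A beats every other candidate.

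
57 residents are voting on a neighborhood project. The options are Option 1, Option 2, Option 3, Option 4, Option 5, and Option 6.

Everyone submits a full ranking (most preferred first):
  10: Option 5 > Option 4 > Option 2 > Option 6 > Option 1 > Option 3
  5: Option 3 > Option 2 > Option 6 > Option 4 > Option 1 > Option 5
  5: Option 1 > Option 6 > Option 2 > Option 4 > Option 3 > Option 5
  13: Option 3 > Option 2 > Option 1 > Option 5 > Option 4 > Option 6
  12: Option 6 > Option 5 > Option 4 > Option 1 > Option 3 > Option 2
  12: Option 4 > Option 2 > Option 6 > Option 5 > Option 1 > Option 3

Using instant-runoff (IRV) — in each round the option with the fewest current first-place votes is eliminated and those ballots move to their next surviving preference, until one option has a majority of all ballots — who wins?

Round 1: Option 1 5, Option 2 0, Option 3 18, Option 4 12, Option 5 10, Option 6 12. Option 2 eliminated.
Round 2: Option 1 5, Option 3 18, Option 4 12, Option 5 10, Option 6 12. Option 1 eliminated.
Round 3: Option 3 18, Option 4 12, Option 5 10, Option 6 17. Option 5 eliminated.
Round 4: Option 3 18, Option 4 22, Option 6 17. Option 6 eliminated.
Round 5: Option 3 18, Option 4 39. Option 4 has a majority (≥29).

Option 4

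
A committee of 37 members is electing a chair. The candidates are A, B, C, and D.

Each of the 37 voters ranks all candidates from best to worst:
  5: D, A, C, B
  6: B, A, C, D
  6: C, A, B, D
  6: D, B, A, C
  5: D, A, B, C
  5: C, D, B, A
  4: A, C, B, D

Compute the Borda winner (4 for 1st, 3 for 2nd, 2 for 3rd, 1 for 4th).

A: 5×3 + 6×3 + 6×3 + 6×2 + 5×3 + 5×1 + 4×4 = 99
B: 5×1 + 6×4 + 6×2 + 6×3 + 5×2 + 5×2 + 4×2 = 87
C: 5×2 + 6×2 + 6×4 + 6×1 + 5×1 + 5×4 + 4×3 = 89
D: 5×4 + 6×1 + 6×1 + 6×4 + 5×4 + 5×3 + 4×1 = 95

A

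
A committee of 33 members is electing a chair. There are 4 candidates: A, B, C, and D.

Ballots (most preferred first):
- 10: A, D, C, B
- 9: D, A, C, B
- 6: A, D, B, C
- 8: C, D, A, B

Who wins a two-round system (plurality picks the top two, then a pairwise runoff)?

D

Round 1 first-place votes: A 16, B 0, C 8, D 9. A and D advance.
Runoff: A is ranked above D on 16 ballots, D above A on 17.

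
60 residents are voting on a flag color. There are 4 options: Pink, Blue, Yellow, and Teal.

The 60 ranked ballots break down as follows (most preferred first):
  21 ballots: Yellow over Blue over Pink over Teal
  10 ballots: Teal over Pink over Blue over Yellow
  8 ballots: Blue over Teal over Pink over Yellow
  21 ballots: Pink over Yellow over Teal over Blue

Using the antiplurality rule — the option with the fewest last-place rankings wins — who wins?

Last-place votes: Pink 0, Blue 21, Yellow 18, Teal 21.

Pink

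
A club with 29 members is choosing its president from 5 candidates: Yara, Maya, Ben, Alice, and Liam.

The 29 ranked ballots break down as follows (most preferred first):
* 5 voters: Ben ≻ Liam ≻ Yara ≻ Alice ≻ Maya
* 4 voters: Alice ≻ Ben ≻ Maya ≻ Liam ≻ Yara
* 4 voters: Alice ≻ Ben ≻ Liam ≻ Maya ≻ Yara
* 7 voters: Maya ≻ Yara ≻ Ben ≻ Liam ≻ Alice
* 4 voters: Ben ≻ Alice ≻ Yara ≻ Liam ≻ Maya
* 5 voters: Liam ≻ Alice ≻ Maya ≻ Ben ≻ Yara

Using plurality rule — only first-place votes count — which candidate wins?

Ben

First-place votes: Yara 0, Maya 7, Ben 9, Alice 8, Liam 5.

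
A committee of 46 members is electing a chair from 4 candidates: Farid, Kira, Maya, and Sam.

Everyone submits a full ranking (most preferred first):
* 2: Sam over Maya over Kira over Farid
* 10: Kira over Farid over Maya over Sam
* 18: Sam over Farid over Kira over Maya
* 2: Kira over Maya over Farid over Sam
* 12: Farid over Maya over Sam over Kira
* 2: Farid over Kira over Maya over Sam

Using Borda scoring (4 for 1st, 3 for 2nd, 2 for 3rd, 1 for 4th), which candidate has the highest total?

Farid

Farid: 2×1 + 10×3 + 18×3 + 2×2 + 12×4 + 2×4 = 146
Kira: 2×2 + 10×4 + 18×2 + 2×4 + 12×1 + 2×3 = 106
Maya: 2×3 + 10×2 + 18×1 + 2×3 + 12×3 + 2×2 = 90
Sam: 2×4 + 10×1 + 18×4 + 2×1 + 12×2 + 2×1 = 118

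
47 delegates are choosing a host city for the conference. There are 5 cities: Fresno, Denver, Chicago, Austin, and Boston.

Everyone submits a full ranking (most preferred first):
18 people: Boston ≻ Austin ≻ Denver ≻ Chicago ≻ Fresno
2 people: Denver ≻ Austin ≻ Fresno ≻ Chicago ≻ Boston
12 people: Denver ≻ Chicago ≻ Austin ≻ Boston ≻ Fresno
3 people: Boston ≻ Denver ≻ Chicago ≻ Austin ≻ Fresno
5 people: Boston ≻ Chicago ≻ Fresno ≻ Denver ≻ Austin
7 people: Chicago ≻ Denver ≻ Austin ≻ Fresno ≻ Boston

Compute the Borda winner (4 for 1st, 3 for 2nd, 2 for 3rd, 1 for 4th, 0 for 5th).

Denver

Fresno: 18×0 + 2×2 + 12×0 + 3×0 + 5×2 + 7×1 = 21
Denver: 18×2 + 2×4 + 12×4 + 3×3 + 5×1 + 7×3 = 127
Chicago: 18×1 + 2×1 + 12×3 + 3×2 + 5×3 + 7×4 = 105
Austin: 18×3 + 2×3 + 12×2 + 3×1 + 5×0 + 7×2 = 101
Boston: 18×4 + 2×0 + 12×1 + 3×4 + 5×4 + 7×0 = 116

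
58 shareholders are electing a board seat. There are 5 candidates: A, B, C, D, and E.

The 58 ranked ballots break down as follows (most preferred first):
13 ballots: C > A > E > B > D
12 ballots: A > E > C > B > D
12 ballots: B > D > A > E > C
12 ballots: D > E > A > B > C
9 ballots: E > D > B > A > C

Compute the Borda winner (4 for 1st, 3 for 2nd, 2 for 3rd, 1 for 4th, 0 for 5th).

A: 13×3 + 12×4 + 12×2 + 12×2 + 9×1 = 144
B: 13×1 + 12×1 + 12×4 + 12×1 + 9×2 = 103
C: 13×4 + 12×2 + 12×0 + 12×0 + 9×0 = 76
D: 13×0 + 12×0 + 12×3 + 12×4 + 9×3 = 111
E: 13×2 + 12×3 + 12×1 + 12×3 + 9×4 = 146

E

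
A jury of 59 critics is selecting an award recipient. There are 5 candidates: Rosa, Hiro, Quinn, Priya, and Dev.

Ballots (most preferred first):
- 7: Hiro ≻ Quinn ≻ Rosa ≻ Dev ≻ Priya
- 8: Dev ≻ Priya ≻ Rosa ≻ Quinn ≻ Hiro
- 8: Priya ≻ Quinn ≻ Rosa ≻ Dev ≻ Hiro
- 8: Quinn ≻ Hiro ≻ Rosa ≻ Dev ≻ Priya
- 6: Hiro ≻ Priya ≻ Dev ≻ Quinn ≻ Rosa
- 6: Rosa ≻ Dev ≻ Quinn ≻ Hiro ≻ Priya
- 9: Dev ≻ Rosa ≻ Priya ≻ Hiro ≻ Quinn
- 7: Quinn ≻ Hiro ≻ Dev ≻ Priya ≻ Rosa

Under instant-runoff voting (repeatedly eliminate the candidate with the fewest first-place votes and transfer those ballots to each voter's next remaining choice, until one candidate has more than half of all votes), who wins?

Quinn

Round 1: Rosa 6, Hiro 13, Quinn 15, Priya 8, Dev 17. Rosa eliminated.
Round 2: Hiro 13, Quinn 15, Priya 8, Dev 23. Priya eliminated.
Round 3: Hiro 13, Quinn 23, Dev 23. Hiro eliminated.
Round 4: Quinn 30, Dev 29. Quinn has a majority (≥30).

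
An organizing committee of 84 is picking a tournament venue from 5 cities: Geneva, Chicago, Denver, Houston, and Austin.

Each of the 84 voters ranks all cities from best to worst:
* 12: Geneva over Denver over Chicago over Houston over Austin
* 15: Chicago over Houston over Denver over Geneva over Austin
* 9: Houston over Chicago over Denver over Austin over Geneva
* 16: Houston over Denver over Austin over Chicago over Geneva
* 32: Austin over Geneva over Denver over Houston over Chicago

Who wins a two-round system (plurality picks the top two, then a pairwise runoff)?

Round 1 first-place votes: Geneva 12, Chicago 15, Denver 0, Houston 25, Austin 32. Austin and Houston advance.
Runoff: Austin is ranked above Houston on 32 ballots, Houston above Austin on 52.

Houston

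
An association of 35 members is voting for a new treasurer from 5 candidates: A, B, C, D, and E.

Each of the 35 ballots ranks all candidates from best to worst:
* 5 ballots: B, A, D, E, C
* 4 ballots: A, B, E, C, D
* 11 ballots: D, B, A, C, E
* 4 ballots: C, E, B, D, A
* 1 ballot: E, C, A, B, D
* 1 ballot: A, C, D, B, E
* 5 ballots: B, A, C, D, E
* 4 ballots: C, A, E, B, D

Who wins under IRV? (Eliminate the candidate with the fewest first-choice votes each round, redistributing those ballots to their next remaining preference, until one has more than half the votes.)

B

Round 1: A 5, B 10, C 8, D 11, E 1. E eliminated.
Round 2: A 5, B 10, C 9, D 11. A eliminated.
Round 3: B 14, C 10, D 11. C eliminated.
Round 4: B 23, D 12. B has a majority (≥18).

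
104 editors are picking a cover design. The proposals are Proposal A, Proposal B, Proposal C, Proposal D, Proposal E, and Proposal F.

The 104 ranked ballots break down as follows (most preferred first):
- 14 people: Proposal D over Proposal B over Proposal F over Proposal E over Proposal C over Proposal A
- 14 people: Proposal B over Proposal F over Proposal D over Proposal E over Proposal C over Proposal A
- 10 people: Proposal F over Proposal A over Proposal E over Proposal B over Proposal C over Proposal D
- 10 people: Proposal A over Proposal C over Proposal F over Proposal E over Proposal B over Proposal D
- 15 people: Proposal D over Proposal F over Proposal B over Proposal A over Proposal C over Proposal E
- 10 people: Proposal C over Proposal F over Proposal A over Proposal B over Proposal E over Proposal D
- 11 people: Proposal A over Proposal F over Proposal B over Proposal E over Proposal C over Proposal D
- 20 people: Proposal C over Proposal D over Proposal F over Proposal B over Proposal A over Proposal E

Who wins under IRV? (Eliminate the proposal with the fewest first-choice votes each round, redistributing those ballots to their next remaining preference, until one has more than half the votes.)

Round 1: Proposal A 21, Proposal B 14, Proposal C 30, Proposal D 29, Proposal E 0, Proposal F 10. Proposal E eliminated.
Round 2: Proposal A 21, Proposal B 14, Proposal C 30, Proposal D 29, Proposal F 10. Proposal F eliminated.
Round 3: Proposal A 31, Proposal B 14, Proposal C 30, Proposal D 29. Proposal B eliminated.
Round 4: Proposal A 31, Proposal C 30, Proposal D 43. Proposal C eliminated.
Round 5: Proposal A 41, Proposal D 63. Proposal D has a majority (≥53).

Proposal D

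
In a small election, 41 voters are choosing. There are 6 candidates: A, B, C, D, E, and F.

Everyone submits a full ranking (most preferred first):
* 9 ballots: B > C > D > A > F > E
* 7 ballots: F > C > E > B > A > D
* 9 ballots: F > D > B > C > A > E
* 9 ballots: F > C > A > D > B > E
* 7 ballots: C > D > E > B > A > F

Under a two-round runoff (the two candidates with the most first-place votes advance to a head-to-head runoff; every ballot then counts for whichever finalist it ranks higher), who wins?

Round 1 first-place votes: A 0, B 9, C 7, D 0, E 0, F 25. F and B advance.
Runoff: F is ranked above B on 25 ballots, B above F on 16.

F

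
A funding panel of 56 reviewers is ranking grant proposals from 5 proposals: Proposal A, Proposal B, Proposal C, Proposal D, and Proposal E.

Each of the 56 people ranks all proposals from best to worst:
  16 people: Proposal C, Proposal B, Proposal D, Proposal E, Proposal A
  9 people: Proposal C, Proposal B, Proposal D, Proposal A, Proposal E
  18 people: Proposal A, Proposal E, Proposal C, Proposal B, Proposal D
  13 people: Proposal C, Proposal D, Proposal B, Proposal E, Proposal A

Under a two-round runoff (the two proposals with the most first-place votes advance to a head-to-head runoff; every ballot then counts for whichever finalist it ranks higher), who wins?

Proposal C

Round 1 first-place votes: Proposal A 18, Proposal B 0, Proposal C 38, Proposal D 0, Proposal E 0. Proposal C and Proposal A advance.
Runoff: Proposal C is ranked above Proposal A on 38 ballots, Proposal A above Proposal C on 18.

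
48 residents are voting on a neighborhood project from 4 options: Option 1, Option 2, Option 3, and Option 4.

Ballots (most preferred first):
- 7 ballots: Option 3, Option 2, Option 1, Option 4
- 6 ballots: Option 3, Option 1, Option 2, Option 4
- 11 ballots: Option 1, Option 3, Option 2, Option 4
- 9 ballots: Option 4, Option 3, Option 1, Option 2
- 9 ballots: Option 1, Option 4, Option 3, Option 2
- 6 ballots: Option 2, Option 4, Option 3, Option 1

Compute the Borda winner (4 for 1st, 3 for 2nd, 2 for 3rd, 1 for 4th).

Option 1: 7×2 + 6×3 + 11×4 + 9×2 + 9×4 + 6×1 = 136
Option 2: 7×3 + 6×2 + 11×2 + 9×1 + 9×1 + 6×4 = 97
Option 3: 7×4 + 6×4 + 11×3 + 9×3 + 9×2 + 6×2 = 142
Option 4: 7×1 + 6×1 + 11×1 + 9×4 + 9×3 + 6×3 = 105

Option 3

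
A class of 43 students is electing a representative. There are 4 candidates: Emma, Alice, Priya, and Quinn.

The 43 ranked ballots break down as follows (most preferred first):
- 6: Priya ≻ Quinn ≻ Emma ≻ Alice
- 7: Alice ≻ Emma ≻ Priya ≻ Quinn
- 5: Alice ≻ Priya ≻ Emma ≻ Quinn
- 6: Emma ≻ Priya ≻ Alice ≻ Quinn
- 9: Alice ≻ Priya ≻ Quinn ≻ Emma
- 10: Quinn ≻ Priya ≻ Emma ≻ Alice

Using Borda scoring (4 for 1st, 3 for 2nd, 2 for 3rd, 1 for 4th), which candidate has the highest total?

Priya

Emma: 6×2 + 7×3 + 5×2 + 6×4 + 9×1 + 10×2 = 96
Alice: 6×1 + 7×4 + 5×4 + 6×2 + 9×4 + 10×1 = 112
Priya: 6×4 + 7×2 + 5×3 + 6×3 + 9×3 + 10×3 = 128
Quinn: 6×3 + 7×1 + 5×1 + 6×1 + 9×2 + 10×4 = 94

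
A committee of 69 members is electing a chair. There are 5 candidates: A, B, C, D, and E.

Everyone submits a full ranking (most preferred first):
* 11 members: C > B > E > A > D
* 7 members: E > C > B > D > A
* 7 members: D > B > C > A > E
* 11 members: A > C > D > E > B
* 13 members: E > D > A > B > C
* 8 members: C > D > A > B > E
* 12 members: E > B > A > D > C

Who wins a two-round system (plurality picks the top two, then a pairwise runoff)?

C

Round 1 first-place votes: A 11, B 0, C 19, D 7, E 32. E and C advance.
Runoff: E is ranked above C on 32 ballots, C above E on 37.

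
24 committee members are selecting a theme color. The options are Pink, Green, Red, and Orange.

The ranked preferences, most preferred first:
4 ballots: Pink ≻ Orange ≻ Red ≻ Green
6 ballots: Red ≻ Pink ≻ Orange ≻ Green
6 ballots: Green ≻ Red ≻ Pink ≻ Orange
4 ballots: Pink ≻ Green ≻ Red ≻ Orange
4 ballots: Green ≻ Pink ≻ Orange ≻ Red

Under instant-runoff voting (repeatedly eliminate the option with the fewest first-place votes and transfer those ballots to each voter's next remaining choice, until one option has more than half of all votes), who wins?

Round 1: Pink 8, Green 10, Red 6, Orange 0. Orange eliminated.
Round 2: Pink 8, Green 10, Red 6. Red eliminated.
Round 3: Pink 14, Green 10. Pink has a majority (≥13).

Pink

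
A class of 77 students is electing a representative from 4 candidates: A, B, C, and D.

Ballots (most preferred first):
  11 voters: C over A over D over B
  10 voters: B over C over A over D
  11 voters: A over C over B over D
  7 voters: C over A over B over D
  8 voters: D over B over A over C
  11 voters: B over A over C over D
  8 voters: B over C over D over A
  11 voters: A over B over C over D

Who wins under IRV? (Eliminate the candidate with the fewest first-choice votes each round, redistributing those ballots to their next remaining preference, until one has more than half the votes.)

A

Round 1: A 22, B 29, C 18, D 8. D eliminated.
Round 2: A 22, B 37, C 18. C eliminated.
Round 3: A 40, B 37. A has a majority (≥39).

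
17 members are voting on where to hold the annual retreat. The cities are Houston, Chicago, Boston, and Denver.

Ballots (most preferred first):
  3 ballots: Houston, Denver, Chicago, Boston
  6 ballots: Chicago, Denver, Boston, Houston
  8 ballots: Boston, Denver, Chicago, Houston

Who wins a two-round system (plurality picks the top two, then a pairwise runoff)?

Chicago

Round 1 first-place votes: Houston 3, Chicago 6, Boston 8, Denver 0. Boston and Chicago advance.
Runoff: Boston is ranked above Chicago on 8 ballots, Chicago above Boston on 9.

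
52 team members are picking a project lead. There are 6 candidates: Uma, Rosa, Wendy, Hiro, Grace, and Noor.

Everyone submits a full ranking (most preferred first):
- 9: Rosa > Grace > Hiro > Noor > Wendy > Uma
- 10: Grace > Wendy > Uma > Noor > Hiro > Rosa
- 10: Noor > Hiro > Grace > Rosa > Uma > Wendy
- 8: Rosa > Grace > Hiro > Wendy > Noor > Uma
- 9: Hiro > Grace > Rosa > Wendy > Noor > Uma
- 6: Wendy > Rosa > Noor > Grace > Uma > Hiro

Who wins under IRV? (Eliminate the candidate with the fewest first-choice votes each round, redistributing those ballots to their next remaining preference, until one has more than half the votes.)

Round 1: Uma 0, Rosa 17, Wendy 6, Hiro 9, Grace 10, Noor 10. Uma eliminated.
Round 2: Rosa 17, Wendy 6, Hiro 9, Grace 10, Noor 10. Wendy eliminated.
Round 3: Rosa 23, Hiro 9, Grace 10, Noor 10. Hiro eliminated.
Round 4: Rosa 23, Grace 19, Noor 10. Noor eliminated.
Round 5: Rosa 23, Grace 29. Grace has a majority (≥27).

Grace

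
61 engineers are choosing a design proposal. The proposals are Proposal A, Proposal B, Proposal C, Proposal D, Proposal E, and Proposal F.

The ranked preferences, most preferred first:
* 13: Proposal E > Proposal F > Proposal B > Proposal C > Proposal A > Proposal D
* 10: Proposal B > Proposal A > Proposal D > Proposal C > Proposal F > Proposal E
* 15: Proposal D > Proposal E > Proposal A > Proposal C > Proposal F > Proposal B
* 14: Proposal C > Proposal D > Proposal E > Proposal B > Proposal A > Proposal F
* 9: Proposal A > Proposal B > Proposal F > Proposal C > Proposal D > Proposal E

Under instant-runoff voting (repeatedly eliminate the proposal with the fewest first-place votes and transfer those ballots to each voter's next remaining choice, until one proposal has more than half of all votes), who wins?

Proposal B

Round 1: Proposal A 9, Proposal B 10, Proposal C 14, Proposal D 15, Proposal E 13, Proposal F 0. Proposal F eliminated.
Round 2: Proposal A 9, Proposal B 10, Proposal C 14, Proposal D 15, Proposal E 13. Proposal A eliminated.
Round 3: Proposal B 19, Proposal C 14, Proposal D 15, Proposal E 13. Proposal E eliminated.
Round 4: Proposal B 32, Proposal C 14, Proposal D 15. Proposal B has a majority (≥31).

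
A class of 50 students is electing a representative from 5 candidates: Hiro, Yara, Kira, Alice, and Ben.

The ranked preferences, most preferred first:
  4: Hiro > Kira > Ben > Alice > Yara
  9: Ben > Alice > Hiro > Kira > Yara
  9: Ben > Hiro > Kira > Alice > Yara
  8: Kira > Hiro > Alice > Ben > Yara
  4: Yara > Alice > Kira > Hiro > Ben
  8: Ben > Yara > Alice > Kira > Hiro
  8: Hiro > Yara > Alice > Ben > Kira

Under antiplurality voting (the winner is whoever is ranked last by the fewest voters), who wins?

Last-place votes: Hiro 8, Yara 30, Kira 8, Alice 0, Ben 4.

Alice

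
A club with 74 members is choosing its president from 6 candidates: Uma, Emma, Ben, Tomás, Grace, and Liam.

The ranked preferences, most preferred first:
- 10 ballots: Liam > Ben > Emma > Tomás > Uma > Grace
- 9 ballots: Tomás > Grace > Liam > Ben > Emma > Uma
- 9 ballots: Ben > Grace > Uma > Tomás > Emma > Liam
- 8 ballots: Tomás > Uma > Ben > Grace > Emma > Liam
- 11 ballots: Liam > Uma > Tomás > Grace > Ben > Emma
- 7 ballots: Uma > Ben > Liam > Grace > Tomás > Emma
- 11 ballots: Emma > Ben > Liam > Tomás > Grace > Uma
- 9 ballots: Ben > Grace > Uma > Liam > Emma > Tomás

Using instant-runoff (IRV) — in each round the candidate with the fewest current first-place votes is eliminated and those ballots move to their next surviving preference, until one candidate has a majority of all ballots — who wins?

Ben

Round 1: Uma 7, Emma 11, Ben 18, Tomás 17, Grace 0, Liam 21. Grace eliminated.
Round 2: Uma 7, Emma 11, Ben 18, Tomás 17, Liam 21. Uma eliminated.
Round 3: Emma 11, Ben 25, Tomás 17, Liam 21. Emma eliminated.
Round 4: Ben 36, Tomás 17, Liam 21. Tomás eliminated.
Round 5: Ben 44, Liam 30. Ben has a majority (≥38).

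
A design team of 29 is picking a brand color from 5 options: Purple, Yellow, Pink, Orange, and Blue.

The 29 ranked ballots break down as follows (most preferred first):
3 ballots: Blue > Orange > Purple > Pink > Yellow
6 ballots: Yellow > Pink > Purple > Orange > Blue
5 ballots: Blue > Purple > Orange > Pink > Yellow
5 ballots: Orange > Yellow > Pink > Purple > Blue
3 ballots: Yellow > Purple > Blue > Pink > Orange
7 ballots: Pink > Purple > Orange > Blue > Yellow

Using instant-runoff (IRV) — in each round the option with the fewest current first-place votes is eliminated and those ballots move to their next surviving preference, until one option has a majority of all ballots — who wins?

Blue

Round 1: Purple 0, Yellow 9, Pink 7, Orange 5, Blue 8. Purple eliminated.
Round 2: Yellow 9, Pink 7, Orange 5, Blue 8. Orange eliminated.
Round 3: Yellow 14, Pink 7, Blue 8. Pink eliminated.
Round 4: Yellow 14, Blue 15. Blue has a majority (≥15).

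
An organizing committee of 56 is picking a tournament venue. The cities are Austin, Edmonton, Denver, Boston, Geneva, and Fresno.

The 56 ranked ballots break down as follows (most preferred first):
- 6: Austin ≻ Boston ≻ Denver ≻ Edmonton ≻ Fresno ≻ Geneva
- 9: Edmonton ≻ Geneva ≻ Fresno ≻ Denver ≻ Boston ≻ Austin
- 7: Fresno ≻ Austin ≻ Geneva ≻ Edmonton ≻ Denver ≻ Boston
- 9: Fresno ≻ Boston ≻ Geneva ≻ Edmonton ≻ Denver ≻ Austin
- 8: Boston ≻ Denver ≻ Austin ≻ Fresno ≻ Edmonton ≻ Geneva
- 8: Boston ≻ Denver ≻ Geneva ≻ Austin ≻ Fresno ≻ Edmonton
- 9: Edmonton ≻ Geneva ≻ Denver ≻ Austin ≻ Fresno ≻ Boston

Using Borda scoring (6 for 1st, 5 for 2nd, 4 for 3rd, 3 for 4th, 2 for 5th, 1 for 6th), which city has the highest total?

Boston

Austin: 6×6 + 9×1 + 7×5 + 9×1 + 8×4 + 8×3 + 9×3 = 172
Edmonton: 6×3 + 9×6 + 7×3 + 9×3 + 8×2 + 8×1 + 9×6 = 198
Denver: 6×4 + 9×3 + 7×2 + 9×2 + 8×5 + 8×5 + 9×4 = 199
Boston: 6×5 + 9×2 + 7×1 + 9×5 + 8×6 + 8×6 + 9×1 = 205
Geneva: 6×1 + 9×5 + 7×4 + 9×4 + 8×1 + 8×4 + 9×5 = 200
Fresno: 6×2 + 9×4 + 7×6 + 9×6 + 8×3 + 8×2 + 9×2 = 202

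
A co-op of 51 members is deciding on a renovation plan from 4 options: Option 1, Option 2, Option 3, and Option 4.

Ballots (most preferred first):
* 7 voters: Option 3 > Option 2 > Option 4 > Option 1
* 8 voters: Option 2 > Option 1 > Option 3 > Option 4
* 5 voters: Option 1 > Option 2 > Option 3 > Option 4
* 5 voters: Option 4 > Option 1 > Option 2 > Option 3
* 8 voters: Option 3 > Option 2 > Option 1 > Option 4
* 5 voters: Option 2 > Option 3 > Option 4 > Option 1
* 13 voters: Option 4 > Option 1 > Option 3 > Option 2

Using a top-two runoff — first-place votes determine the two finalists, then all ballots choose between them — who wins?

Option 3

Round 1 first-place votes: Option 1 5, Option 2 13, Option 3 15, Option 4 18. Option 4 and Option 3 advance.
Runoff: Option 4 is ranked above Option 3 on 18 ballots, Option 3 above Option 4 on 33.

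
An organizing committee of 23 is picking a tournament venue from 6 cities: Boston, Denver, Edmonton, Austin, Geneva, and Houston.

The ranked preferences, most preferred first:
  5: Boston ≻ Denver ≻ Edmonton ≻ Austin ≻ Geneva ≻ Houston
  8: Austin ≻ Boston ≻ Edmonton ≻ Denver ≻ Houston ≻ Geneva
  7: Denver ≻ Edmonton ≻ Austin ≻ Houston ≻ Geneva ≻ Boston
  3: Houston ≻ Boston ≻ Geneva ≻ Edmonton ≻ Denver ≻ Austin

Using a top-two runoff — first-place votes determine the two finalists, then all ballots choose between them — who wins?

Round 1 first-place votes: Boston 5, Denver 7, Edmonton 0, Austin 8, Geneva 0, Houston 3. Austin and Denver advance.
Runoff: Austin is ranked above Denver on 8 ballots, Denver above Austin on 15.

Denver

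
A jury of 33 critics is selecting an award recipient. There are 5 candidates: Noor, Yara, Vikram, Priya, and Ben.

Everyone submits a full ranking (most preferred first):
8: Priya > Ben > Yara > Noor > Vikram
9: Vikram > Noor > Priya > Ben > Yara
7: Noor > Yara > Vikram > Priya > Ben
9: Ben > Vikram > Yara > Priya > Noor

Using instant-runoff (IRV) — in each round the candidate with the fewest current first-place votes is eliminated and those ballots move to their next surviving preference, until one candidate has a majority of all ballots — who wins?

Round 1: Noor 7, Yara 0, Vikram 9, Priya 8, Ben 9. Yara eliminated.
Round 2: Noor 7, Vikram 9, Priya 8, Ben 9. Noor eliminated.
Round 3: Vikram 16, Priya 8, Ben 9. Priya eliminated.
Round 4: Vikram 16, Ben 17. Ben has a majority (≥17).

Ben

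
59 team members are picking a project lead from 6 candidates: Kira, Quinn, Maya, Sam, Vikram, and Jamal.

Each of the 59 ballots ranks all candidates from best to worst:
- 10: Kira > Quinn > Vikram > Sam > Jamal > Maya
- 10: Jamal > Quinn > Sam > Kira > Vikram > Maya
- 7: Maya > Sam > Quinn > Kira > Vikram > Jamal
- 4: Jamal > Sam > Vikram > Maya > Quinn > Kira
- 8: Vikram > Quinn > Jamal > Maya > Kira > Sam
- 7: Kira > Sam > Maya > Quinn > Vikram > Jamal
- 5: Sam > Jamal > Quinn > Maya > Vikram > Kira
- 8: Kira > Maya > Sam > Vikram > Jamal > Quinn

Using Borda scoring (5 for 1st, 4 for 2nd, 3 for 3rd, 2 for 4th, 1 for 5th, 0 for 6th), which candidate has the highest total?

Sam

Kira: 10×5 + 10×2 + 7×2 + 4×0 + 8×1 + 7×5 + 5×0 + 8×5 = 167
Quinn: 10×4 + 10×4 + 7×3 + 4×1 + 8×4 + 7×2 + 5×3 + 8×0 = 166
Maya: 10×0 + 10×0 + 7×5 + 4×2 + 8×2 + 7×3 + 5×2 + 8×4 = 122
Sam: 10×2 + 10×3 + 7×4 + 4×4 + 8×0 + 7×4 + 5×5 + 8×3 = 171
Vikram: 10×3 + 10×1 + 7×1 + 4×3 + 8×5 + 7×1 + 5×1 + 8×2 = 127
Jamal: 10×1 + 10×5 + 7×0 + 4×5 + 8×3 + 7×0 + 5×4 + 8×1 = 132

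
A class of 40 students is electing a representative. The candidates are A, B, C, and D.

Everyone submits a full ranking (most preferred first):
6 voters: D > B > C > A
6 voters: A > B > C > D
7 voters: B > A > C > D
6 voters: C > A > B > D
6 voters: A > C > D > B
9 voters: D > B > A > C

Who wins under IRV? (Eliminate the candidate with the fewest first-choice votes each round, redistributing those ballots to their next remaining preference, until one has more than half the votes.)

A

Round 1: A 12, B 7, C 6, D 15. C eliminated.
Round 2: A 18, B 7, D 15. B eliminated.
Round 3: A 25, D 15. A has a majority (≥21).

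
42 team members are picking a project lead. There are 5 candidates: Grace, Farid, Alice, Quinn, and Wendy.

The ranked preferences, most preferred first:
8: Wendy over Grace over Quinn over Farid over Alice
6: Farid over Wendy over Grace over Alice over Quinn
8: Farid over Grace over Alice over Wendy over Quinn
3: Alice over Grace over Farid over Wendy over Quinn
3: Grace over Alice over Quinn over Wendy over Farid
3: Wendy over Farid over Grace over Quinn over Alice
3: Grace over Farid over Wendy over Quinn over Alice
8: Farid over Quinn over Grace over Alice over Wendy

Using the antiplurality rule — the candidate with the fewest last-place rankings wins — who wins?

Grace

Last-place votes: Grace 0, Farid 3, Alice 14, Quinn 17, Wendy 8.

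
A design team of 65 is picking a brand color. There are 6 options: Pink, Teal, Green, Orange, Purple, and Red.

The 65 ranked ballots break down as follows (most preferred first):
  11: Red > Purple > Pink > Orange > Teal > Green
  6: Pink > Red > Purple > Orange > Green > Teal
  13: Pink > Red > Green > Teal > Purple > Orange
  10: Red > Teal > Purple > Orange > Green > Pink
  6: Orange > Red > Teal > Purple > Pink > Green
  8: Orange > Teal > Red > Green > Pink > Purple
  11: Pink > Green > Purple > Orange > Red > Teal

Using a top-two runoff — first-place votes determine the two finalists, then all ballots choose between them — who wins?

Round 1 first-place votes: Pink 30, Teal 0, Green 0, Orange 14, Purple 0, Red 21. Pink and Red advance.
Runoff: Pink is ranked above Red on 30 ballots, Red above Pink on 35.

Red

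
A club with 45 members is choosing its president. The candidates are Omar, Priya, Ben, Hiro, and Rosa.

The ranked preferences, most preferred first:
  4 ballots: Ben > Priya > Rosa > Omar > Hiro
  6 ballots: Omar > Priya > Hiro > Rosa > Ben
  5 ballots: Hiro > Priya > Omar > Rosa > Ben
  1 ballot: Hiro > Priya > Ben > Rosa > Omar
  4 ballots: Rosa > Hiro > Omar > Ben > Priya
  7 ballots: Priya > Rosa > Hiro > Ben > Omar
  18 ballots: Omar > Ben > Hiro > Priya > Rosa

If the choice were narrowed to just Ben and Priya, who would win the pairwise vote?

Ben is ranked above Priya on 26 ballots; Priya above Ben on 19.

Ben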